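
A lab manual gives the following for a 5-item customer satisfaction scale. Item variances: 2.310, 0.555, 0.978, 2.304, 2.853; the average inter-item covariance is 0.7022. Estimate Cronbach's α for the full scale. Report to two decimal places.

Cronbach's α = 0.76

Σσᵢ² = 2.310 + 0.555 + 0.978 + 2.304 + 2.853 = 9.000
Sum of the 10 distinct covariances = 10 × 0.7022 = 7.0220
total variance = Σσᵢ² + 2·Σcov = 9.000 + 2 × 7.0220 = 23.0440
α = (5/4)·(1 − 9.000/23.0440) = 0.76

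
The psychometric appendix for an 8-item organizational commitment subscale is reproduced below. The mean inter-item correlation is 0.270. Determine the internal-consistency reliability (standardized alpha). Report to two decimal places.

α = 0.75

Standardized α = k·r̄ / (1 + (k−1)·r̄) = 8 × 0.270 / (1 + 7 × 0.270)
  = 2.1600 / 2.8900 = 0.75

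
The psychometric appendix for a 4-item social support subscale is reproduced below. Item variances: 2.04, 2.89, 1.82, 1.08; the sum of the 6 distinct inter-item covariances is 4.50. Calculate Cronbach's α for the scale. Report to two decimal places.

Σσᵢ² = 2.04 + 2.89 + 1.82 + 1.08 = 7.83
Sum of distinct covariances = 4.50
total variance = Σσᵢ² + 2·Σcov = 7.83 + 2 × 4.50 = 16.83
α = (4/3)·(1 − 7.83/16.83) = 0.71

Cronbach's α = 0.71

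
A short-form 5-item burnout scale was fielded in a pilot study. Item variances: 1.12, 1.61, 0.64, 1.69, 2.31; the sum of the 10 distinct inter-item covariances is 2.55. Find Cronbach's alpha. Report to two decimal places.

Σσᵢ² = 1.12 + 1.61 + 0.64 + 1.69 + 2.31 = 7.37
Sum of distinct covariances = 2.55
Var(T) = Σσᵢ² + 2·Σcov = 7.37 + 2 × 2.55 = 12.47
α = (5/4)·(1 − 7.37/12.47) = 0.51

Cronbach's alpha = 0.51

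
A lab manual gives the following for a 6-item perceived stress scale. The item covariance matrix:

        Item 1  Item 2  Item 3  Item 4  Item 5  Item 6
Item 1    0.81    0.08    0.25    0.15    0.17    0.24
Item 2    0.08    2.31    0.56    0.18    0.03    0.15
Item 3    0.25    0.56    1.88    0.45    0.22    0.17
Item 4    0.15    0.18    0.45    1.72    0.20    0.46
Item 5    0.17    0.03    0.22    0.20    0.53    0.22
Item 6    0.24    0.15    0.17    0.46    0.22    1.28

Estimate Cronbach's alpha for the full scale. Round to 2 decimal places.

α = 0.54

Σσᵢ² = 0.81 + 2.31 + 1.88 + 1.72 + 0.53 + 1.28 = 8.53
Sum of off-diagonal covariances = 3.53
total variance = 8.53 + 2 × 3.53 = 15.59
α = (k/(k−1))·(1 − Σσᵢ²/total variance) = (6/5)·(1 − 8.53/15.59) = 0.54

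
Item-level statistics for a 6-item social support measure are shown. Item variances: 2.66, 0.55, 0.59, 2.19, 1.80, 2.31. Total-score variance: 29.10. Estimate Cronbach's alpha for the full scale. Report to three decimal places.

Cronbach's alpha = 0.784

Σσ²ᵢ = 2.66 + 0.55 + 0.59 + 2.19 + 1.80 + 2.31 = 10.10
α = (k/(k−1))·(1 − Σσ²ᵢ/σ²_T) = (6/5)·(1 − 10.10/29.10) = 0.784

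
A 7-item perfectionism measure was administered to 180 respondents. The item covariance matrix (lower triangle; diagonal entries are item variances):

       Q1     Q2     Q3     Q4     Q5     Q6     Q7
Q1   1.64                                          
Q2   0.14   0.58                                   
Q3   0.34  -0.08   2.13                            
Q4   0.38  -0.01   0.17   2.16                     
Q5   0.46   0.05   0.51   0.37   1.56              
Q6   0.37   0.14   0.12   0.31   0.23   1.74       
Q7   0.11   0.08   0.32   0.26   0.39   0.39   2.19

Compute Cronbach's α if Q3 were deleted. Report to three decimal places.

Cronbach's α = 0.512

Remaining items: Q1, Q2, Q4, Q5, Q6, Q7 (k = 6).
Σσᵢ² = 1.64 + 0.58 + 2.16 + 1.56 + 1.74 + 2.19 = 9.87
σ²_T = 9.87 + 2 × 3.67 = 17.21
α (item deleted) = (6/5)·(1 − 9.87/17.21) = 0.512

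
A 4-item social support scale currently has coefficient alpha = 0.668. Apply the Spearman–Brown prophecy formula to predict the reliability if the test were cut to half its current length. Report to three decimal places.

predicted reliability = 0.502

Length factor m = 1/2
α' = m·α / (1 − (1−m)·α)
   = 1/2 × 0.668 / (1 − (1 − 1/2) × 0.668)
   = 0.3340 / 0.6660 = 0.502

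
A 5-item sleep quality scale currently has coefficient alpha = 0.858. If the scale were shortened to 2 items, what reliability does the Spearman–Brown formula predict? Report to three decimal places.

Length factor m = 2/5 = 0.4000
α' = m·α / (1 − (1−m)·α)
   = 2/5 × 0.858 / (1 − (1 − 2/5) × 0.858)
   = 0.3432 / 0.4852 = 0.707

predicted reliability = 0.707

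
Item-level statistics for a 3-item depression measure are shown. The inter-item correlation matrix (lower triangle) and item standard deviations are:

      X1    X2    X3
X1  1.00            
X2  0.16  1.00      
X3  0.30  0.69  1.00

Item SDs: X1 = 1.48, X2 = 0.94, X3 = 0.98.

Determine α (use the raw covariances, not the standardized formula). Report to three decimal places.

α = 0.586

Σσ²ᵢ = 1.48² + 0.94² + 0.98² = 4.0344
Covariances σ_ij = r_ij · s_i · s_j:
  σ(X1,X2) = 0.16 × 1.48 × 0.94 = 0.2226
  σ(X1,X3) = 0.30 × 1.48 × 0.98 = 0.4351
  σ(X2,X3) = 0.69 × 0.94 × 0.98 = 0.6356
σ²_T = Σσ²ᵢ + 2·Σσ_ij = 4.0344 + 2 × 1.2933 = 6.6210
α = (3/2)·(1 − 4.0344/6.6210) = 0.586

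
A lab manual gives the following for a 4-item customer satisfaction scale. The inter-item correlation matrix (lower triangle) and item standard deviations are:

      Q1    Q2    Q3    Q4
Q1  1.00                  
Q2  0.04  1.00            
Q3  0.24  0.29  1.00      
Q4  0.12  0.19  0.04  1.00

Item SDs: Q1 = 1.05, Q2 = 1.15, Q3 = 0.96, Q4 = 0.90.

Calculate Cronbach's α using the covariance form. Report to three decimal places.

Σσ²ᵢ = 1.05² + 1.15² + 0.96² + 0.90² = 4.1566
Covariances σ_ij = r_ij · s_i · s_j:
  σ(Q1,Q2) = 0.04 × 1.05 × 1.15 = 0.0483
  σ(Q1,Q3) = 0.24 × 1.05 × 0.96 = 0.2419
  σ(Q1,Q4) = 0.12 × 1.05 × 0.90 = 0.1134
  σ(Q2,Q3) = 0.29 × 1.15 × 0.96 = 0.3202
  σ(Q2,Q4) = 0.19 × 1.15 × 0.90 = 0.1966
  σ(Q3,Q4) = 0.04 × 0.96 × 0.90 = 0.0346
σ²_T = Σσ²ᵢ + 2·Σσ_ij = 4.1566 + 2 × 0.9550 = 6.0666
α = (4/3)·(1 − 4.1566/6.0666) = 0.420

Cronbach's α = 0.420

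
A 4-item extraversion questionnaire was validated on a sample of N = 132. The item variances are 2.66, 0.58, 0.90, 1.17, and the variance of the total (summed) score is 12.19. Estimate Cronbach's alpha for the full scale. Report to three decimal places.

α = 0.753

Σσ²ᵢ = 2.66 + 0.58 + 0.90 + 1.17 = 5.31
α = (k/(k−1))·(1 − Σσ²ᵢ/σ²_total) = (4/3)·(1 − 5.31/12.19) = 0.753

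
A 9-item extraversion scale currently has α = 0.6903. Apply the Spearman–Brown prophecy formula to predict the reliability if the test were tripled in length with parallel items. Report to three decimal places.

Length factor m = 3
α' = m·α / (1 + (m−1)·α)
   = 3 × 0.6903 / (1 + (3 − 1) × 0.6903)
   = 2.0709 / 2.3806 = 0.870

predicted reliability = 0.870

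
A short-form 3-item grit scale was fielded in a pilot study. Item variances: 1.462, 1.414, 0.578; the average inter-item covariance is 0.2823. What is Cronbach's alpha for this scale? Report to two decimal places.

Cronbach's alpha = 0.49

Σσᵢ² = 1.462 + 1.414 + 0.578 = 3.454
Sum of the 3 distinct covariances = 3 × 0.2823 = 0.8469
total variance = Σσᵢ² + 2·Σcov = 3.454 + 2 × 0.8469 = 5.1478
α = (3/2)·(1 − 3.454/5.1478) = 0.49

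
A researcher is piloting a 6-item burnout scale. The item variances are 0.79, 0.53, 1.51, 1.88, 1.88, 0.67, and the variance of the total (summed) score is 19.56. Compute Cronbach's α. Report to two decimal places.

α = 0.75

sum of item variances = 0.79 + 0.53 + 1.51 + 1.88 + 1.88 + 0.67 = 7.26
α = (k/(k−1))·(1 − sum of item variances/σ²_T) = (6/5)·(1 − 7.26/19.56) = 0.75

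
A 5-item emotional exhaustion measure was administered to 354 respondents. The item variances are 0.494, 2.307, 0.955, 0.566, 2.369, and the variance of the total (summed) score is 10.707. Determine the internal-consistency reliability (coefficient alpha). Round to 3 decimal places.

Σσ²ᵢ = 0.494 + 2.307 + 0.955 + 0.566 + 2.369 = 6.691
α = (k/(k−1))·(1 − Σσ²ᵢ/σ²_T) = (5/4)·(1 − 6.691/10.707) = 0.469

α = 0.469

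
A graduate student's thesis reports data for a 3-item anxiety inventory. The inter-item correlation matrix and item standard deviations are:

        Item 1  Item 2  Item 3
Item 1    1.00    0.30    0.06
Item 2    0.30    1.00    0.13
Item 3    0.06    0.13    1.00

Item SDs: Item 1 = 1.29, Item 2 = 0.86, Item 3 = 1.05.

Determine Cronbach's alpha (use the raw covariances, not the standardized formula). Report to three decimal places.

α = 0.349

Σσ²ᵢ = 1.29² + 0.86² + 1.05² = 3.5062
Covariances σ_ij = r_ij · s_i · s_j:
  σ(Item 1,Item 2) = 0.30 × 1.29 × 0.86 = 0.3328
  σ(Item 1,Item 3) = 0.06 × 1.29 × 1.05 = 0.0813
  σ(Item 2,Item 3) = 0.13 × 0.86 × 1.05 = 0.1174
σ²_T = Σσ²ᵢ + 2·Σσ_ij = 3.5062 + 2 × 0.5315 = 4.5692
α = (3/2)·(1 − 3.5062/4.5692) = 0.349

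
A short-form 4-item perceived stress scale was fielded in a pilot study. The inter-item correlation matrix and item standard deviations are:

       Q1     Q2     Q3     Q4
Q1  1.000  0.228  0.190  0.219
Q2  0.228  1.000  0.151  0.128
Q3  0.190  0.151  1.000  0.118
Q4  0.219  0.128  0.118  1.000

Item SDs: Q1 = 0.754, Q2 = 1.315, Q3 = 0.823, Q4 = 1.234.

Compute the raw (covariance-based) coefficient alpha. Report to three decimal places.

α = 0.421

Σσ²ᵢ = 0.754² + 1.315² + 0.823² + 1.234² = 4.4978
Covariances σ_ij = r_ij · s_i · s_j:
  σ(Q1,Q2) = 0.228 × 0.754 × 1.315 = 0.2261
  σ(Q1,Q3) = 0.190 × 0.754 × 0.823 = 0.1179
  σ(Q1,Q4) = 0.219 × 0.754 × 1.234 = 0.2038
  σ(Q2,Q3) = 0.151 × 1.315 × 0.823 = 0.1634
  σ(Q2,Q4) = 0.128 × 1.315 × 1.234 = 0.2077
  σ(Q3,Q4) = 0.118 × 0.823 × 1.234 = 0.1198
σ²_T = Σσ²ᵢ + 2·Σσ_ij = 4.4978 + 2 × 1.0387 = 6.5752
α = (4/3)·(1 − 4.4978/6.5752) = 0.421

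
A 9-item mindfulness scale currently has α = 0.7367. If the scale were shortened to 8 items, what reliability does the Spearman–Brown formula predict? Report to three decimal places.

Length factor m = 8/9 = 0.8889
α' = m·α / (1 − (1−m)·α)
   = 8/9 × 0.7367 / (1 − (1 − 8/9) × 0.7367)
   = 0.6548 / 0.9181 = 0.713

predicted reliability = 0.713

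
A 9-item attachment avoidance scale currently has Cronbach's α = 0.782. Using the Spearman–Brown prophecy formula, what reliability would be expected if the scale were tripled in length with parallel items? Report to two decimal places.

Length factor m = 3
α' = m·α / (1 + (m−1)·α)
   = 3 × 0.782 / (1 + (3 − 1) × 0.782)
   = 2.3460 / 2.5640 = 0.91

predicted reliability = 0.91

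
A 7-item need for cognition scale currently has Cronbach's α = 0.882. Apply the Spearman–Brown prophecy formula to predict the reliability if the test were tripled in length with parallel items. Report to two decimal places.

Length factor m = 3
α' = m·α / (1 + (m−1)·α)
   = 3 × 0.882 / (1 + (3 − 1) × 0.882)
   = 2.6460 / 2.7640 = 0.96

predicted reliability = 0.96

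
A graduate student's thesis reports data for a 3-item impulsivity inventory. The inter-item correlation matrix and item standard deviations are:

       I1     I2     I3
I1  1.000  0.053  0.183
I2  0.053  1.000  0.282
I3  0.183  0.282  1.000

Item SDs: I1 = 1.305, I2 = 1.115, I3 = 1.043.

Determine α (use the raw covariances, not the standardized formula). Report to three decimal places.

Σσ²ᵢ = 1.305² + 1.115² + 1.043² = 4.0341
Covariances σ_ij = r_ij · s_i · s_j:
  σ(I1,I2) = 0.053 × 1.305 × 1.115 = 0.0771
  σ(I1,I3) = 0.183 × 1.305 × 1.043 = 0.2491
  σ(I2,I3) = 0.282 × 1.115 × 1.043 = 0.3280
σ²_T = Σσ²ᵢ + 2·Σσ_ij = 4.0341 + 2 × 0.6542 = 5.3425
α = (3/2)·(1 − 4.0341/5.3425) = 0.367

α = 0.367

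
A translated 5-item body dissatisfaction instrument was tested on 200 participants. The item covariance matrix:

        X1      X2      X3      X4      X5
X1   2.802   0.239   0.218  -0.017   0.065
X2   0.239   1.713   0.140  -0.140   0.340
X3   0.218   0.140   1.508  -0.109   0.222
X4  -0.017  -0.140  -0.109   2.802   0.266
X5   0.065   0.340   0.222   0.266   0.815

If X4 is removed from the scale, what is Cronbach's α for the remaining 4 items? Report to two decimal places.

Remaining items: X1, X2, X3, X5 (k = 4).
sum of item variances = 2.802 + 1.713 + 1.508 + 0.815 = 6.838
total variance = 6.838 + 2 × 1.224 = 9.286
α (item deleted) = (4/3)·(1 − 6.838/9.286) = 0.35

Cronbach's α = 0.35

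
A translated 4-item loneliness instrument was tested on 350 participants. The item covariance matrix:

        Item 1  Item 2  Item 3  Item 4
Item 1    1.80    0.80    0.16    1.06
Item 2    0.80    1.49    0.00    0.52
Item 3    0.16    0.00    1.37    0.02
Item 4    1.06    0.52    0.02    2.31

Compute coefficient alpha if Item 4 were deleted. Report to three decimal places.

Remaining items: Item 1, Item 2, Item 3 (k = 3).
Σσ²ᵢ = 1.80 + 1.49 + 1.37 = 4.66
total variance = 4.66 + 2 × 0.96 = 6.58
α (item deleted) = (3/2)·(1 − 4.66/6.58) = 0.438

coefficient alpha = 0.438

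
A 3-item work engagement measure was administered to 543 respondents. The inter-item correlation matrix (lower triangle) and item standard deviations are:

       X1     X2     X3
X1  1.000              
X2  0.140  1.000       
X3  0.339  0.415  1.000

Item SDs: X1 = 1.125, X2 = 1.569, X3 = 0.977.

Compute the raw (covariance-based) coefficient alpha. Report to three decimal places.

coefficient alpha = 0.524

Σσ²ᵢ = 1.125² + 1.569² + 0.977² = 4.6819
Covariances σ_ij = r_ij · s_i · s_j:
  σ(X1,X2) = 0.140 × 1.125 × 1.569 = 0.2471
  σ(X1,X3) = 0.339 × 1.125 × 0.977 = 0.3726
  σ(X2,X3) = 0.415 × 1.569 × 0.977 = 0.6362
σ²_T = Σσ²ᵢ + 2·Σσ_ij = 4.6819 + 2 × 1.2559 = 7.1937
α = (3/2)·(1 − 4.6819/7.1937) = 0.524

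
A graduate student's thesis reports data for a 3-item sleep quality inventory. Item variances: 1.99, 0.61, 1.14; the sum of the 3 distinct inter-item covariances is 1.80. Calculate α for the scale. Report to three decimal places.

α = 0.736

Σσ²ᵢ = 1.99 + 0.61 + 1.14 = 3.74
Sum of distinct covariances = 1.80
Var(T) = Σσ²ᵢ + 2·Σcov = 3.74 + 2 × 1.80 = 7.34
α = (3/2)·(1 − 3.74/7.34) = 0.736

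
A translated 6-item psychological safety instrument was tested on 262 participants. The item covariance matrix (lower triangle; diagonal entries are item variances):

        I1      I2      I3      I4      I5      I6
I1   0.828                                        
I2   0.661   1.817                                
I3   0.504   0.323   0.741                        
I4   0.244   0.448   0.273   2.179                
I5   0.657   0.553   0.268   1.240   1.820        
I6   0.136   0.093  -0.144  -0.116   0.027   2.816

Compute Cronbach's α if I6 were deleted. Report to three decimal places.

α = 0.729

Remaining items: I1, I2, I3, I4, I5 (k = 5).
Σσ²ᵢ = 0.828 + 1.817 + 0.741 + 2.179 + 1.820 = 7.385
σ²_total = 7.385 + 2 × 5.171 = 17.727
α (item deleted) = (5/4)·(1 − 7.385/17.727) = 0.729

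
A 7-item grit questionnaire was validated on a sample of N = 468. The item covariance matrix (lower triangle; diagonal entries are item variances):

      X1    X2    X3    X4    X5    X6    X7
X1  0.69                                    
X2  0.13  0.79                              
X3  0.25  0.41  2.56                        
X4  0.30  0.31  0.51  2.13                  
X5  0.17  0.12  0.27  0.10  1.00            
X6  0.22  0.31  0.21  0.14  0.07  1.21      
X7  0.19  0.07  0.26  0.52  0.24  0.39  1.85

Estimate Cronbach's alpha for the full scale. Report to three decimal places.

Cronbach's alpha = 0.588

ΣVar(i) = 0.69 + 0.79 + 2.56 + 2.13 + 1.00 + 1.21 + 1.85 = 10.23
Σ_{i<j} σ_ij = 5.19
σ²_T = 10.23 + 2 × 5.19 = 20.61
α = (k/(k−1))·(1 − ΣVar(i)/σ²_T) = (7/6)·(1 − 10.23/20.61) = 0.588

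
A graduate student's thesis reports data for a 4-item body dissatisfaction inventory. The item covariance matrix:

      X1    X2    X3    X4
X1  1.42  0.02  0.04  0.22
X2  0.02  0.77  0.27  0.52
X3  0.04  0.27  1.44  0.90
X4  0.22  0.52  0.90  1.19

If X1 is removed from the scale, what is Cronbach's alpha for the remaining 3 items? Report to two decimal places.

Remaining items: X2, X3, X4 (k = 3).
Σσ²ᵢ = 0.77 + 1.44 + 1.19 = 3.40
σ²_T = 3.40 + 2 × 1.69 = 6.78
α (item deleted) = (3/2)·(1 − 3.40/6.78) = 0.75

Cronbach's alpha = 0.75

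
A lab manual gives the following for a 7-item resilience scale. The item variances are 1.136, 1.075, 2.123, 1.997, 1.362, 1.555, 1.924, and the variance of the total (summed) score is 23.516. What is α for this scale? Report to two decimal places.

α = 0.61

Σσᵢ² = 1.136 + 1.075 + 2.123 + 1.997 + 1.362 + 1.555 + 1.924 = 11.172
α = (k/(k−1))·(1 − Σσᵢ²/Var(T)) = (7/6)·(1 − 11.172/23.516) = 0.61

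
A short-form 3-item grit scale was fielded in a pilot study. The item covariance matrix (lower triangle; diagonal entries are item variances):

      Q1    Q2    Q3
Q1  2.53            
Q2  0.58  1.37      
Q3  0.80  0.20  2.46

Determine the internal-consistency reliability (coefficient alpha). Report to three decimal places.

α = 0.498

ΣVar(i) = 2.53 + 1.37 + 2.46 = 6.36
Sum of the distinct covariances = 1.58
σ²_T = 6.36 + 2 × 1.58 = 9.52
α = (k/(k−1))·(1 − ΣVar(i)/σ²_T) = (3/2)·(1 − 6.36/9.52) = 0.498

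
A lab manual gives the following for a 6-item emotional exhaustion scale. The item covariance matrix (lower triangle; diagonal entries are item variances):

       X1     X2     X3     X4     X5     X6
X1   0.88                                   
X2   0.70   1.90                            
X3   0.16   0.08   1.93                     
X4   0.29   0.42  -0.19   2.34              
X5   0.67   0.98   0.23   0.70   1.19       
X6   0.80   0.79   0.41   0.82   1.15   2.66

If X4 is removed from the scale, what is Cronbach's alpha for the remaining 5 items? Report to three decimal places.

Remaining items: X1, X2, X3, X5, X6 (k = 5).
Σσ²ᵢ = 0.88 + 1.90 + 1.93 + 1.19 + 2.66 = 8.56
Var(T) = 8.56 + 2 × 5.97 = 20.50
α (item deleted) = (5/4)·(1 − 8.56/20.50) = 0.728

α = 0.728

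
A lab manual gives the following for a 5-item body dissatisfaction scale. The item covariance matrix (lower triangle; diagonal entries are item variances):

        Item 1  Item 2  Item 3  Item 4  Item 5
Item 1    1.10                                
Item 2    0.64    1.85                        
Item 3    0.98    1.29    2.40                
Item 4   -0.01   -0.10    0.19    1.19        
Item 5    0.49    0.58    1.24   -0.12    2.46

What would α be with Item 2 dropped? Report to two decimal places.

α = 0.58

Remaining items: Item 1, Item 3, Item 4, Item 5 (k = 4).
Σσᵢ² = 1.10 + 2.40 + 1.19 + 2.46 = 7.15
σ²_total = 7.15 + 2 × 2.77 = 12.69
α (item deleted) = (4/3)·(1 − 7.15/12.69) = 0.58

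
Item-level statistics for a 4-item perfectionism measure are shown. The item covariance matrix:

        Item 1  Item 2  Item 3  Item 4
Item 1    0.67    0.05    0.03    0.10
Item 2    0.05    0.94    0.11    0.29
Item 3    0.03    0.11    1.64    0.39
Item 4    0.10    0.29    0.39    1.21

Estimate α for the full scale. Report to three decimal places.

Σσᵢ² = 0.67 + 0.94 + 1.64 + 1.21 = 4.46
Sum of off-diagonal covariances = 0.97
σ²_total = 4.46 + 2 × 0.97 = 6.40
α = (k/(k−1))·(1 − Σσᵢ²/σ²_total) = (4/3)·(1 − 4.46/6.40) = 0.404

α = 0.404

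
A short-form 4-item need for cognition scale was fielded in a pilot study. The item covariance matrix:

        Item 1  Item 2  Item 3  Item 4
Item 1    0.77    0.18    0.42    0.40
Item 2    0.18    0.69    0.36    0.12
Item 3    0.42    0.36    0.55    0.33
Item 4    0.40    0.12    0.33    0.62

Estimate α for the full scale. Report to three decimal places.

α = 0.772

ΣVar(i) = 0.77 + 0.69 + 0.55 + 0.62 = 2.63
Sum of the distinct covariances = 1.81
total variance = 2.63 + 2 × 1.81 = 6.25
α = (k/(k−1))·(1 − ΣVar(i)/total variance) = (4/3)·(1 − 2.63/6.25) = 0.772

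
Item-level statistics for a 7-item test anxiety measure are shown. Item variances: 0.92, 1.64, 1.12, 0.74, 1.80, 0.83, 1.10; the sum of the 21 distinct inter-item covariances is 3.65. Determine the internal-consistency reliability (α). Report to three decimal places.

Σσ²ᵢ = 0.92 + 1.64 + 1.12 + 0.74 + 1.80 + 0.83 + 1.10 = 8.15
Sum of distinct covariances = 3.65
total variance = Σσ²ᵢ + 2·Σcov = 8.15 + 2 × 3.65 = 15.45
α = (7/6)·(1 − 8.15/15.45) = 0.551

α = 0.551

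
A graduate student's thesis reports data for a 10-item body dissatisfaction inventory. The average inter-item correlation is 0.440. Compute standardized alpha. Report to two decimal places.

Standardized α = k·r̄ / (1 + (k−1)·r̄) = 10 × 0.440 / (1 + 9 × 0.440)
  = 4.4000 / 4.9600 = 0.89

standardized alpha = 0.89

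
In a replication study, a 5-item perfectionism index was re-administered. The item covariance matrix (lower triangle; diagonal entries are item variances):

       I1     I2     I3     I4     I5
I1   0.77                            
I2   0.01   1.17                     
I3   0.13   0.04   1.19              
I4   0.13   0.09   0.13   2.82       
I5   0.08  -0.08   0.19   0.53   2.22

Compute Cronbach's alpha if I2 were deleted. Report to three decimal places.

Remaining items: I1, I3, I4, I5 (k = 4).
Σσ²ᵢ = 0.77 + 1.19 + 2.82 + 2.22 = 7.00
total variance = 7.00 + 2 × 1.19 = 9.38
α (item deleted) = (4/3)·(1 − 7.00/9.38) = 0.338

α = 0.338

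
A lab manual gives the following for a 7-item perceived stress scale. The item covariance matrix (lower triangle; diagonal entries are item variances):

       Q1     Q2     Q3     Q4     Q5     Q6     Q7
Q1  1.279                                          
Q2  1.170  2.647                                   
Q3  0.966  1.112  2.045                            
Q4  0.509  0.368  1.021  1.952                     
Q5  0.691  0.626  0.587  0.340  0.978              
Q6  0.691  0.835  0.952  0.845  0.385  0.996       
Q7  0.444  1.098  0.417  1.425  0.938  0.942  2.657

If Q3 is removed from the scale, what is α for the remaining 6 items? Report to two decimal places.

α = 0.82

Remaining items: Q1, Q2, Q4, Q5, Q6, Q7 (k = 6).
sum of item variances = 1.279 + 2.647 + 1.952 + 0.978 + 0.996 + 2.657 = 10.509
σ²_T = 10.509 + 2 × 11.307 = 33.123
α (item deleted) = (6/5)·(1 − 10.509/33.123) = 0.82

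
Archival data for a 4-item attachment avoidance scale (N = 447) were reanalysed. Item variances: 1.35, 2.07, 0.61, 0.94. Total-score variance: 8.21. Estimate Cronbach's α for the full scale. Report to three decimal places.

α = 0.526

Σσ²ᵢ = 1.35 + 2.07 + 0.61 + 0.94 = 4.97
α = (k/(k−1))·(1 − Σσ²ᵢ/total variance) = (4/3)·(1 − 4.97/8.21) = 0.526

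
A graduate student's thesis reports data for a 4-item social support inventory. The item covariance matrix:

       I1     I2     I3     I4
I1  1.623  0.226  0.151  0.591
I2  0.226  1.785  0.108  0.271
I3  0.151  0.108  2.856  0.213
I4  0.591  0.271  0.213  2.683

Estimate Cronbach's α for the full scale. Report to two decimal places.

sum of item variances = 1.623 + 1.785 + 2.856 + 2.683 = 8.947
Σ_{i<j} σ_ij = 1.560
Var(T) = 8.947 + 2 × 1.560 = 12.067
α = (k/(k−1))·(1 − sum of item variances/Var(T)) = (4/3)·(1 − 8.947/12.067) = 0.34

Cronbach's α = 0.34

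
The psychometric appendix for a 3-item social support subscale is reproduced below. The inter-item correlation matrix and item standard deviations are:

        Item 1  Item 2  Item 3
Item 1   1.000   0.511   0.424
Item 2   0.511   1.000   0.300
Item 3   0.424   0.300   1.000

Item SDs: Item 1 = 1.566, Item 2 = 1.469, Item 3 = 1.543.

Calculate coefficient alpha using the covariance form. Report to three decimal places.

α = 0.678

Σσ²ᵢ = 1.566² + 1.469² + 1.543² = 6.9912
Covariances σ_ij = r_ij · s_i · s_j:
  σ(Item 1,Item 2) = 0.511 × 1.566 × 1.469 = 1.1755
  σ(Item 1,Item 3) = 0.424 × 1.566 × 1.543 = 1.0245
  σ(Item 2,Item 3) = 0.300 × 1.469 × 1.543 = 0.6800
σ²_T = Σσ²ᵢ + 2·Σσ_ij = 6.9912 + 2 × 2.8800 = 12.7512
α = (3/2)·(1 − 6.9912/12.7512) = 0.678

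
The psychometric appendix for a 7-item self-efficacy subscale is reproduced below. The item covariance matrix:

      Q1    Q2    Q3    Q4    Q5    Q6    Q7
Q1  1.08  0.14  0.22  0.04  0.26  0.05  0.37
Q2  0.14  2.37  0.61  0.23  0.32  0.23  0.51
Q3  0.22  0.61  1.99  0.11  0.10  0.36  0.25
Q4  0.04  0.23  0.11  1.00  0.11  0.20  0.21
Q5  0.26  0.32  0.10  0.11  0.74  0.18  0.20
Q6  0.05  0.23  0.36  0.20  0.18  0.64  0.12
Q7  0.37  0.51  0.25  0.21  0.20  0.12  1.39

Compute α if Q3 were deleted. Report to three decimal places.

Remaining items: Q1, Q2, Q4, Q5, Q6, Q7 (k = 6).
Σσ²ᵢ = 1.08 + 2.37 + 1.00 + 0.74 + 0.64 + 1.39 = 7.22
σ²_total = 7.22 + 2 × 3.17 = 13.56
α (item deleted) = (6/5)·(1 − 7.22/13.56) = 0.561

α = 0.561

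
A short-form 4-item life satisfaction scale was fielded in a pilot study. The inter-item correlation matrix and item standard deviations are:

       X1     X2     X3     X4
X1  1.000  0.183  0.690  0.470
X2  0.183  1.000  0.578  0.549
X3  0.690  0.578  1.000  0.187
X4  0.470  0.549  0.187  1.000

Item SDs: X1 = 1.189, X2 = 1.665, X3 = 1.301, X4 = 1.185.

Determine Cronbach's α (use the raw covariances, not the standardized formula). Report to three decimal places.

Σσ²ᵢ = 1.189² + 1.665² + 1.301² + 1.185² = 7.2828
Covariances σ_ij = r_ij · s_i · s_j:
  σ(X1,X2) = 0.183 × 1.189 × 1.665 = 0.3623
  σ(X1,X3) = 0.690 × 1.189 × 1.301 = 1.0674
  σ(X1,X4) = 0.470 × 1.189 × 1.185 = 0.6622
  σ(X2,X3) = 0.578 × 1.665 × 1.301 = 1.2520
  σ(X2,X4) = 0.549 × 1.665 × 1.185 = 1.0832
  σ(X3,X4) = 0.187 × 1.301 × 1.185 = 0.2883
σ²_T = Σσ²ᵢ + 2·Σσ_ij = 7.2828 + 2 × 4.7154 = 16.7136
α = (4/3)·(1 − 7.2828/16.7136) = 0.752

Cronbach's α = 0.752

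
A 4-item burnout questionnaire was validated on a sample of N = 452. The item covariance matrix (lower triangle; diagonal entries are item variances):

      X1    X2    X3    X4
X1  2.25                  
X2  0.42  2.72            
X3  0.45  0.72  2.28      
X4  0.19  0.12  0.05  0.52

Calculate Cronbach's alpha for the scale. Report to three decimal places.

sum of item variances = 2.25 + 2.72 + 2.28 + 0.52 = 7.77
Σ_{i<j} σ_ij = 1.95
Var(T) = 7.77 + 2 × 1.95 = 11.67
α = (k/(k−1))·(1 − sum of item variances/Var(T)) = (4/3)·(1 − 7.77/11.67) = 0.446

Cronbach's alpha = 0.446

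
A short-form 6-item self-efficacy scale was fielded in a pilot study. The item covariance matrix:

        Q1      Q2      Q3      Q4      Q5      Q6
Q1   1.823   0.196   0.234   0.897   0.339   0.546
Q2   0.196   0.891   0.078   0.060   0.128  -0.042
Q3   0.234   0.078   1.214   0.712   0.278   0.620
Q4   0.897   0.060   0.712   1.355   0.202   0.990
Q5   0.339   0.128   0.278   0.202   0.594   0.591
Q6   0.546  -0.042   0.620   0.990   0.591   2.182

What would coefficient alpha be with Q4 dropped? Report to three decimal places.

Remaining items: Q1, Q2, Q3, Q5, Q6 (k = 5).
Σσ²ᵢ = 1.823 + 0.891 + 1.214 + 0.594 + 2.182 = 6.704
σ²_T = 6.704 + 2 × 2.968 = 12.640
α (item deleted) = (5/4)·(1 − 6.704/12.640) = 0.587

α = 0.587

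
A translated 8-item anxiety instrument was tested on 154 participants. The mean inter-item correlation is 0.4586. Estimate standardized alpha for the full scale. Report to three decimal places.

Standardized α = k·r̄ / (1 + (k−1)·r̄) = 8 × 0.4586 / (1 + 7 × 0.4586)
  = 3.6688 / 4.2102 = 0.871

α = 0.871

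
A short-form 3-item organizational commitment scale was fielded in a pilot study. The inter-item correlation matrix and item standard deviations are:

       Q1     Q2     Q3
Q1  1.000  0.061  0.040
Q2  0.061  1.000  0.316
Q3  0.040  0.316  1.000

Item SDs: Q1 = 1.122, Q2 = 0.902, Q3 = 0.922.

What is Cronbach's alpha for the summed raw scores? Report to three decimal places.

Cronbach's alpha = 0.300

Σσ²ᵢ = 1.122² + 0.902² + 0.922² = 2.9226
Covariances σ_ij = r_ij · s_i · s_j:
  σ(Q1,Q2) = 0.061 × 1.122 × 0.902 = 0.0617
  σ(Q1,Q3) = 0.040 × 1.122 × 0.922 = 0.0414
  σ(Q2,Q3) = 0.316 × 0.902 × 0.922 = 0.2628
σ²_T = Σσ²ᵢ + 2·Σσ_ij = 2.9226 + 2 × 0.3659 = 3.6544
α = (3/2)·(1 − 2.9226/3.6544) = 0.300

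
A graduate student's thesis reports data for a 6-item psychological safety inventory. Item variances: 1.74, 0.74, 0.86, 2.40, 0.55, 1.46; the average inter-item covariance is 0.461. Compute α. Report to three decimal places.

α = 0.769

Σσ²ᵢ = 1.74 + 0.74 + 0.86 + 2.40 + 0.55 + 1.46 = 7.75
Sum of the 15 distinct covariances = 15 × 0.461 = 6.915
Var(T) = Σσ²ᵢ + 2·Σcov = 7.75 + 2 × 6.915 = 21.580
α = (6/5)·(1 − 7.75/21.580) = 0.769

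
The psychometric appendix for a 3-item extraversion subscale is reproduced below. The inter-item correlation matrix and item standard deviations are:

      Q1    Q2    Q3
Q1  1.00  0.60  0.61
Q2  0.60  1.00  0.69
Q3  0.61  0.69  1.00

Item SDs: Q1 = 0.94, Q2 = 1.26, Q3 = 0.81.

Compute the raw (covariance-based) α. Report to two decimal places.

α = 0.82

Σσ²ᵢ = 0.94² + 1.26² + 0.81² = 3.1273
Covariances σ_ij = r_ij · s_i · s_j:
  σ(Q1,Q2) = 0.60 × 0.94 × 1.26 = 0.7106
  σ(Q1,Q3) = 0.61 × 0.94 × 0.81 = 0.4645
  σ(Q2,Q3) = 0.69 × 1.26 × 0.81 = 0.7042
σ²_T = Σσ²ᵢ + 2·Σσ_ij = 3.1273 + 2 × 1.8793 = 6.8859
α = (3/2)·(1 − 3.1273/6.8859) = 0.82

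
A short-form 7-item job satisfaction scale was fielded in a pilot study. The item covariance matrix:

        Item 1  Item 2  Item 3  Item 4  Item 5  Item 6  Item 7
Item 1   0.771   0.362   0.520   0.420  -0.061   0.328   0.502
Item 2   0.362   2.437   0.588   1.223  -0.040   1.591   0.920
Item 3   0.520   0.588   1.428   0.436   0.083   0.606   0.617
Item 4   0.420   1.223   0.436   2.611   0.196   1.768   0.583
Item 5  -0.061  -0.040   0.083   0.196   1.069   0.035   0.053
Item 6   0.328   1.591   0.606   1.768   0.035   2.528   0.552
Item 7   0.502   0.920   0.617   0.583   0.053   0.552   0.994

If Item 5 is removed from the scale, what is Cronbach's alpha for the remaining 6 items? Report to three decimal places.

α = 0.806

Remaining items: Item 1, Item 2, Item 3, Item 4, Item 6, Item 7 (k = 6).
Σσᵢ² = 0.771 + 2.437 + 1.428 + 2.611 + 2.528 + 0.994 = 10.769
σ²_total = 10.769 + 2 × 11.016 = 32.801
α (item deleted) = (6/5)·(1 − 10.769/32.801) = 0.806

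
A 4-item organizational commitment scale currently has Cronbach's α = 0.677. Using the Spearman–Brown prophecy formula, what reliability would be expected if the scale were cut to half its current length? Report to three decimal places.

predicted reliability = 0.512

Length factor m = 1/2
α' = m·α / (1 − (1−m)·α)
   = 1/2 × 0.677 / (1 − (1 − 1/2) × 0.677)
   = 0.3385 / 0.6615 = 0.512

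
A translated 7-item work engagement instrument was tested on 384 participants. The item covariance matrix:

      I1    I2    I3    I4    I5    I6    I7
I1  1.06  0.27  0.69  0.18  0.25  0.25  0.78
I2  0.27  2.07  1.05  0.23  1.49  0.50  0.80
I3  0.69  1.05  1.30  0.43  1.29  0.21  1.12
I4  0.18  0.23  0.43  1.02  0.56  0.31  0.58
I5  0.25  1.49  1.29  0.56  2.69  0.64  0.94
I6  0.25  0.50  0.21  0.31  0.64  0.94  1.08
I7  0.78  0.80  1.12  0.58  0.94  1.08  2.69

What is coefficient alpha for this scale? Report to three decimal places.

sum of item variances = 1.06 + 2.07 + 1.30 + 1.02 + 2.69 + 0.94 + 2.69 = 11.77
Sum of off-diagonal covariances = 13.65
σ²_T = 11.77 + 2 × 13.65 = 39.07
α = (k/(k−1))·(1 − sum of item variances/σ²_T) = (7/6)·(1 − 11.77/39.07) = 0.815

coefficient alpha = 0.815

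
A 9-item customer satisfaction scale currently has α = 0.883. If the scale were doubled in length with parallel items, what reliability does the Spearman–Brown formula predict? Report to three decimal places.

predicted reliability = 0.938

Length factor m = 2
α' = m·α / (1 + (m−1)·α)
   = 2 × 0.883 / (1 + (2 − 1) × 0.883)
   = 1.7660 / 1.8830 = 0.938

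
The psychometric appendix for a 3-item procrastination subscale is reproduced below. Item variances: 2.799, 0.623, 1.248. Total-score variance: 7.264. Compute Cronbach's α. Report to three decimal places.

α = 0.536

ΣVar(i) = 2.799 + 0.623 + 1.248 = 4.670
α = (k/(k−1))·(1 − ΣVar(i)/total variance) = (3/2)·(1 − 4.670/7.264) = 0.536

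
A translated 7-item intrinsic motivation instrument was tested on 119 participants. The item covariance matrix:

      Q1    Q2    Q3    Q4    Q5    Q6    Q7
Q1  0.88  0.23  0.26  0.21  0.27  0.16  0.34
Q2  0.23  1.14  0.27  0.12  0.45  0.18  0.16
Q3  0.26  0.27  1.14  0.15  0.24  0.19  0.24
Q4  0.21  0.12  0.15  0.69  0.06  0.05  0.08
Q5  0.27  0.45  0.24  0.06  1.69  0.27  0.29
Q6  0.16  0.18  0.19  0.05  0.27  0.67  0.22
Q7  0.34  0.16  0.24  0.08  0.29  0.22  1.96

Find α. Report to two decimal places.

α = 0.61

sum of item variances = 0.88 + 1.14 + 1.14 + 0.69 + 1.69 + 0.67 + 1.96 = 8.17
Σ_{i<j} σ_ij = 4.44
σ²_total = 8.17 + 2 × 4.44 = 17.05
α = (k/(k−1))·(1 − sum of item variances/σ²_total) = (7/6)·(1 − 8.17/17.05) = 0.61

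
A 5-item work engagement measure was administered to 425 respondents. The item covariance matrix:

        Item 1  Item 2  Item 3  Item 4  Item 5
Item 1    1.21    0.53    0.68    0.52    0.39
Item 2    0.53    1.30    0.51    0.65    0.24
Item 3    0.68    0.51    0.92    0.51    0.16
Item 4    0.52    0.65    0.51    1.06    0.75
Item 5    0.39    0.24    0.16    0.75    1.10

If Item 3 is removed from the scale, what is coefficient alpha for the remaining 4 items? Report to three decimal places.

coefficient alpha = 0.758

Remaining items: Item 1, Item 2, Item 4, Item 5 (k = 4).
Σσᵢ² = 1.21 + 1.30 + 1.06 + 1.10 = 4.67
total variance = 4.67 + 2 × 3.08 = 10.83
α (item deleted) = (4/3)·(1 − 4.67/10.83) = 0.758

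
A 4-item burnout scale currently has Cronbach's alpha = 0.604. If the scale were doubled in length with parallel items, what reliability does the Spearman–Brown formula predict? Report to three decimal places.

predicted reliability = 0.753

Length factor m = 2
α' = m·α / (1 + (m−1)·α)
   = 2 × 0.604 / (1 + (2 − 1) × 0.604)
   = 1.2080 / 1.6040 = 0.753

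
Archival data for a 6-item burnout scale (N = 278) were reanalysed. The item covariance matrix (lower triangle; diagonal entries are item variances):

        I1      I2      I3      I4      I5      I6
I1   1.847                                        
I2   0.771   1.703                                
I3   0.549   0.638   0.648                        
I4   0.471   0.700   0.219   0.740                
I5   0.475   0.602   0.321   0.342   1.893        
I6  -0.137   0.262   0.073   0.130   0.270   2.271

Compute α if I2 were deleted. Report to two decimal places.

Remaining items: I1, I3, I4, I5, I6 (k = 5).
Σσ²ᵢ = 1.847 + 0.648 + 0.740 + 1.893 + 2.271 = 7.399
σ²_total = 7.399 + 2 × 2.713 = 12.825
α (item deleted) = (5/4)·(1 − 7.399/12.825) = 0.53

α = 0.53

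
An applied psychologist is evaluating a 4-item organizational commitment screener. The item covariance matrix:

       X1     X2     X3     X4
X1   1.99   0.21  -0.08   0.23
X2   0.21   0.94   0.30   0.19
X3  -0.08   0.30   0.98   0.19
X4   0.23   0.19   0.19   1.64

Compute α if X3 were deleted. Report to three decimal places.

α = 0.324

Remaining items: X1, X2, X4 (k = 3).
Σσᵢ² = 1.99 + 0.94 + 1.64 = 4.57
σ²_T = 4.57 + 2 × 0.63 = 5.83
α (item deleted) = (3/2)·(1 − 4.57/5.83) = 0.324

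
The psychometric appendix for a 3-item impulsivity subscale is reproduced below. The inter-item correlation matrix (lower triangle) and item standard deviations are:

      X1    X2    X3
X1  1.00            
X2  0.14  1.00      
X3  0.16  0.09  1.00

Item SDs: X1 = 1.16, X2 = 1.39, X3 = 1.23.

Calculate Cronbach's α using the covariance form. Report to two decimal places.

α = 0.30

Σσ²ᵢ = 1.16² + 1.39² + 1.23² = 4.7906
Covariances σ_ij = r_ij · s_i · s_j:
  σ(X1,X2) = 0.14 × 1.16 × 1.39 = 0.2257
  σ(X1,X3) = 0.16 × 1.16 × 1.23 = 0.2283
  σ(X2,X3) = 0.09 × 1.39 × 1.23 = 0.1539
σ²_T = Σσ²ᵢ + 2·Σσ_ij = 4.7906 + 2 × 0.6079 = 6.0064
α = (3/2)·(1 − 4.7906/6.0064) = 0.30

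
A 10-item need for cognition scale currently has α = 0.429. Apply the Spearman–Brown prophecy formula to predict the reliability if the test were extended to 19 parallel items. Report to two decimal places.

predicted reliability = 0.59

Length factor m = 19/10 = 1.9000
α' = m·α / (1 + (m−1)·α)
   = 19/10 × 0.429 / (1 + (19/10 − 1) × 0.429)
   = 0.8151 / 1.3861 = 0.59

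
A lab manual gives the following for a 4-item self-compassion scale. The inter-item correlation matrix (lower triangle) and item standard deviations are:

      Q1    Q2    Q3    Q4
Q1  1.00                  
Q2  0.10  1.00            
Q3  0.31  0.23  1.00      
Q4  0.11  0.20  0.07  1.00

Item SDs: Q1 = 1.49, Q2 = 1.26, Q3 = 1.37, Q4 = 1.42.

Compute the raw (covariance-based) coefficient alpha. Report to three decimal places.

Σσ²ᵢ = 1.49² + 1.26² + 1.37² + 1.42² = 7.7010
Covariances σ_ij = r_ij · s_i · s_j:
  σ(Q1,Q2) = 0.10 × 1.49 × 1.26 = 0.1877
  σ(Q1,Q3) = 0.31 × 1.49 × 1.37 = 0.6328
  σ(Q1,Q4) = 0.11 × 1.49 × 1.42 = 0.2327
  σ(Q2,Q3) = 0.23 × 1.26 × 1.37 = 0.3970
  σ(Q2,Q4) = 0.20 × 1.26 × 1.42 = 0.3578
  σ(Q3,Q4) = 0.07 × 1.37 × 1.42 = 0.1362
σ²_T = Σσ²ᵢ + 2·Σσ_ij = 7.7010 + 2 × 1.9442 = 11.5894
α = (4/3)·(1 − 7.7010/11.5894) = 0.447

α = 0.447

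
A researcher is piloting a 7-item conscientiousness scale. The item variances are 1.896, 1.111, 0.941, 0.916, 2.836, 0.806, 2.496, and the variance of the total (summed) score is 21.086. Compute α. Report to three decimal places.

Σσᵢ² = 1.896 + 1.111 + 0.941 + 0.916 + 2.836 + 0.806 + 2.496 = 11.002
α = (k/(k−1))·(1 − Σσᵢ²/total variance) = (7/6)·(1 − 11.002/21.086) = 0.558

α = 0.558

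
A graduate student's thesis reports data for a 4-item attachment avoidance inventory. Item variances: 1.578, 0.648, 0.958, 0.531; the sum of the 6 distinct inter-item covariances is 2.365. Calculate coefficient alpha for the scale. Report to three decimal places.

ΣVar(i) = 1.578 + 0.648 + 0.958 + 0.531 = 3.715
Sum of distinct covariances = 2.365
σ²_total = ΣVar(i) + 2·Σcov = 3.715 + 2 × 2.365 = 8.445
α = (4/3)·(1 − 3.715/8.445) = 0.747

α = 0.747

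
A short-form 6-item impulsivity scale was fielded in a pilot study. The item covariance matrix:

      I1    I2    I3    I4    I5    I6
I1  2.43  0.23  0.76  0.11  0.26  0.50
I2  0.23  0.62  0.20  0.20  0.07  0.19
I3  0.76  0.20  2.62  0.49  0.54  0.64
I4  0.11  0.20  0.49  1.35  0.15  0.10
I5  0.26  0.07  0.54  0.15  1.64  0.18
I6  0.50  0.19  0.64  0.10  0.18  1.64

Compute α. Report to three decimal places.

sum of item variances = 2.43 + 0.62 + 2.62 + 1.35 + 1.64 + 1.64 = 10.30
Sum of the distinct covariances = 4.62
Var(T) = 10.30 + 2 × 4.62 = 19.54
α = (k/(k−1))·(1 − sum of item variances/Var(T)) = (6/5)·(1 − 10.30/19.54) = 0.567

α = 0.567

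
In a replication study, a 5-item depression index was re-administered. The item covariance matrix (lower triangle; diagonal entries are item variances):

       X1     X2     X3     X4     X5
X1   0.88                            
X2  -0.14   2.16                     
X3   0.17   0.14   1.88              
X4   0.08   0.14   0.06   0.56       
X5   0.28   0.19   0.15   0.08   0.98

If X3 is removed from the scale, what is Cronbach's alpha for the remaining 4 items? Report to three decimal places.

Remaining items: X1, X2, X4, X5 (k = 4).
Σσ²ᵢ = 0.88 + 2.16 + 0.56 + 0.98 = 4.58
Var(T) = 4.58 + 2 × 0.63 = 5.84
α (item deleted) = (4/3)·(1 − 4.58/5.84) = 0.288

Cronbach's alpha = 0.288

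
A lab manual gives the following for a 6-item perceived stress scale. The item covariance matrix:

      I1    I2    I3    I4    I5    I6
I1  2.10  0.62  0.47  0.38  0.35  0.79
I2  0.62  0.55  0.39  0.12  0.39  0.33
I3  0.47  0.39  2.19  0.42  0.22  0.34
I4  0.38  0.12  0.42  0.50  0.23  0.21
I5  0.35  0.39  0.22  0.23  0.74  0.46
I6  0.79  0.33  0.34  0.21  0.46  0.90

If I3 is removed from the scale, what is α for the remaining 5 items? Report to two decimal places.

Remaining items: I1, I2, I4, I5, I6 (k = 5).
Σσ²ᵢ = 2.10 + 0.55 + 0.50 + 0.74 + 0.90 = 4.79
σ²_total = 4.79 + 2 × 3.88 = 12.55
α (item deleted) = (5/4)·(1 − 4.79/12.55) = 0.77

α = 0.77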